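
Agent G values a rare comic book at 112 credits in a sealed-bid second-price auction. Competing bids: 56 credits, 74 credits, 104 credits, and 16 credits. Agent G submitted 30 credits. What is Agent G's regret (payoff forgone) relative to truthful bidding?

The highest competing bid is 104 credits.
Bidding truthfully at 112 credits: Agent G has the top bid, wins, and pays the second-highest bid 104 credits. Payoff = 112 credits − 104 credits = 8 credits.
Bidding 30 credits: the top bid is 104 credits (a rival), so Agent G loses. Payoff = 0 credits.
Regret = truthful payoff − actual payoff = 8 credits − 0 credits = 8 credits.

Regret: 8 credits.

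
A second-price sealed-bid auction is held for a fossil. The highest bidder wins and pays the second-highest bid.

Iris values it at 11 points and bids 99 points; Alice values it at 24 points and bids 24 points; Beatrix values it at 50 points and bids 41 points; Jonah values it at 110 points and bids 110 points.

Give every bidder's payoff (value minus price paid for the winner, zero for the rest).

Iris 0 points, Alice 0 points, Beatrix 0 points, Jonah 11 points.

Bids in descending order: Jonah 110 points, then Iris 99 points, then Beatrix 41 points, then Alice 24 points.
Jonah has the top bid and wins; the price is the second-highest bid, 99 points.
Jonah's payoff = 110 points − 99 points = 11 points. All other bidders lose, so their payoff is 0.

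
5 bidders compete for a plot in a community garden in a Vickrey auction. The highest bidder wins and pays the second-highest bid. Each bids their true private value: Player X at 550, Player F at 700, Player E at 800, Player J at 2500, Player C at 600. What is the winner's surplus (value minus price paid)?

Ranking the bids: Player J 2500 > Player E 800 > Player F 700 > Player C 600 > Player X 550.
Player J wins with the top bid and pays the second-highest, 800.
Surplus = 2500 − 800 = 1700.

Surplus = 1700.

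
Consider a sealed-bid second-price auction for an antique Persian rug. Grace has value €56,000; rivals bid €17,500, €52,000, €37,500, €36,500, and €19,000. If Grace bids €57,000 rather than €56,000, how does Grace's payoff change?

The highest competing bid is €52,000.
Bidding truthfully at €56,000: Grace has the top bid, wins, and pays the second-highest bid €52,000. Payoff = €56,000 − €52,000 = €4,000.
Bidding €57,000: Grace has the top bid, wins, and pays the second-highest bid €52,000. Payoff = €56,000 − €52,000 = €4,000.
Change = €4,000 − €4,000 = €0.

€0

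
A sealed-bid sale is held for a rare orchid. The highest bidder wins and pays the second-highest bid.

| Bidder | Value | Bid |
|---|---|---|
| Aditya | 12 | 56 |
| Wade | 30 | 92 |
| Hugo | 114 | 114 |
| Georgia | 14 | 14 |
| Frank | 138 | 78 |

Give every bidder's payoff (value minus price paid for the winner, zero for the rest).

Bids in descending order: Hugo 114 > Wade 92 > Frank 78 > Aditya 56 > Georgia 14.
Hugo has the top bid and wins; the price is the second-highest bid, 92.
Hugo's payoff = 114 − 92 = 22. All other bidders lose, so their payoff is 0.

Aditya 0, Wade 0, Hugo 22, Georgia 0, Frank 0.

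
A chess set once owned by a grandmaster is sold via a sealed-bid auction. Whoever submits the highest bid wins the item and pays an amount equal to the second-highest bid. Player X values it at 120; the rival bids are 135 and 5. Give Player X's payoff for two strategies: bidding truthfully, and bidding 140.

The highest competing bid is 135.
Bidding truthfully at 120: the top bid is 135 (a rival), so Player X loses. Payoff = 0.
Bidding 140: Player X has the top bid, wins, and pays the second-highest bid 135. Payoff = 120 − 135 = -15.

(a) 0  (b) -15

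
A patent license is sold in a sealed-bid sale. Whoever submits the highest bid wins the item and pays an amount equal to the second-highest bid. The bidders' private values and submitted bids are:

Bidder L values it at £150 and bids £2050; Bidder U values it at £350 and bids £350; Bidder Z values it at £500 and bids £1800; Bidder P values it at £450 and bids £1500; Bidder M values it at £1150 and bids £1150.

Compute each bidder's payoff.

Ranking the bids: Bidder L £2050 > Bidder Z £1800 > Bidder P £1500 > Bidder M £1150 > Bidder U £350.
Bidder L has the top bid and wins; the price is the second-highest bid, £1800.
Bidder L's payoff = £150 − £1800 = -£1650. All other bidders lose, so their payoff is 0.

Payoffs: Bidder L -£1650, Bidder U £0, Bidder Z £0, Bidder P £0, Bidder M £0.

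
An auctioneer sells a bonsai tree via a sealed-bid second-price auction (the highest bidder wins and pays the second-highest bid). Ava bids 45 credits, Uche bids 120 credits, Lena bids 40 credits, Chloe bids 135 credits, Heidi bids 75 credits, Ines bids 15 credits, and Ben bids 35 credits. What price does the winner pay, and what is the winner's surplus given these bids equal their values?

The winner pays 120 credits for a surplus of 15 credits.

Bids in descending order: Chloe 135 credits; Uche 120 credits; Heidi 75 credits; Ava 45 credits; Lena 40 credits; Ben 35 credits; Ines 15 credits.
Chloe is the highest bidder, so Chloe wins.
Under the second-price rule, the price is the second-highest bid: 120 credits.
Surplus = 135 credits − 120 credits = 15 credits.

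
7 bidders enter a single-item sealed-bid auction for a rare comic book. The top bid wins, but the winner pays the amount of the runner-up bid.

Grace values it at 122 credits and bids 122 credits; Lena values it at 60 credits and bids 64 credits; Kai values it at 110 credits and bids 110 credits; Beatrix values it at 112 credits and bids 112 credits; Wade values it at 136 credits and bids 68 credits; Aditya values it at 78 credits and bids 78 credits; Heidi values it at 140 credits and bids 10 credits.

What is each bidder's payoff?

Bids in descending order: Grace 122 credits; Beatrix 112 credits; Kai 110 credits; Aditya 78 credits; Wade 68 credits; Lena 64 credits; Heidi 10 credits.
Grace has the top bid and wins; the price is the second-highest bid, 112 credits.
Grace's payoff = 122 credits − 112 credits = 10 credits. All other bidders lose, so their payoff is 0.

Payoffs: Grace 10 credits, Lena 0 credits, Kai 0 credits, Beatrix 0 credits, Wade 0 credits, Aditya 0 credits, Heidi 0 credits.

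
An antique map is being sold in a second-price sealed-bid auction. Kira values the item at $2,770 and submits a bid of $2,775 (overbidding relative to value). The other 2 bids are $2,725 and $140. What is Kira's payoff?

Highest competing bid: $2,725.
Kira's bid $2,775 is the highest overall, so Kira wins and pays the second-highest bid, $2,725.
Payoff = value − price = $2,770 − $2,725 = $45.

Payoff = $45.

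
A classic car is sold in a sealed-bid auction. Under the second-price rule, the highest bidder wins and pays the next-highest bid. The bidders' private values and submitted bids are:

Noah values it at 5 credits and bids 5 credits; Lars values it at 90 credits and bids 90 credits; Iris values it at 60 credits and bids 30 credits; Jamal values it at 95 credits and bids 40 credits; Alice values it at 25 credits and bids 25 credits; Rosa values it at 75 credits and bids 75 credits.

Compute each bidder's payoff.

Ordered from highest: Lars 90 credits, then Rosa 75 credits, then Jamal 40 credits, then Iris 30 credits, then Alice 25 credits, then Noah 5 credits.
Lars has the top bid and wins; the price is the second-highest bid, 75 credits.
Lars's payoff = 90 credits − 75 credits = 15 credits. All other bidders lose, so their payoff is 0.

Payoffs: Noah 0 credits, Lars 15 credits, Iris 0 credits, Jamal 0 credits, Alice 0 credits, Rosa 0 credits.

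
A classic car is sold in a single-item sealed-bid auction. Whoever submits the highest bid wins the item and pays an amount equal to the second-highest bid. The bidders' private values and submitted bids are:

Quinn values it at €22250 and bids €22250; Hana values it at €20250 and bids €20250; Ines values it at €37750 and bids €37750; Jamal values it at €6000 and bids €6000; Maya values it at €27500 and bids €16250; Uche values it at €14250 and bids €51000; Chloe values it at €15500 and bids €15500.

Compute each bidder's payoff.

Quinn €0, Hana €0, Ines €0, Jamal €0, Maya €0, Uche -€23500, Chloe €0.

Bids in descending order: Uche €51000 > Ines €37750 > Quinn €22250 > Hana €20250 > Maya €16250 > Chloe €15500 > Jamal €6000.
Uche has the top bid and wins; the price is the second-highest bid, €37750.
Uche's payoff = €14250 − €37750 = -€23500. All other bidders lose, so their payoff is 0.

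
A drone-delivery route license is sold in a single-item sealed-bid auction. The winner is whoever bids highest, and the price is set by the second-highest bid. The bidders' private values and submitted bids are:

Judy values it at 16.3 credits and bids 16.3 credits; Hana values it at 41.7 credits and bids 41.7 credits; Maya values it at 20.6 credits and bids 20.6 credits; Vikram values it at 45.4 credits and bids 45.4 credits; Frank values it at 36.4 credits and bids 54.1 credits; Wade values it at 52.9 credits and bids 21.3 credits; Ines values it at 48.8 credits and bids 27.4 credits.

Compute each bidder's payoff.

Payoffs: Judy 0.0 credits, Hana 0.0 credits, Maya 0.0 credits, Vikram 0.0 credits, Frank -9.0 credits, Wade 0.0 credits, Ines 0.0 credits.

Bids in descending order: Frank 54.1 credits, then Vikram 45.4 credits, then Hana 41.7 credits, then Ines 27.4 credits, then Wade 21.3 credits, then Maya 20.6 credits, then Judy 16.3 credits.
Frank has the top bid and wins; the price is the second-highest bid, 45.4 credits.
Frank's payoff = 36.4 credits − 45.4 credits = -9.0 credits. All other bidders lose, so their payoff is 0.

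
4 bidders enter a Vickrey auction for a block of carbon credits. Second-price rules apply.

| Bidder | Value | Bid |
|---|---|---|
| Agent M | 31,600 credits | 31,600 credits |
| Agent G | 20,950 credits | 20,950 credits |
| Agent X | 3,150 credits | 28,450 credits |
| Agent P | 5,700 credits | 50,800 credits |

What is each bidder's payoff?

Payoffs: Agent M 0 credits, Agent G 0 credits, Agent X 0 credits, Agent P -25,900 credits.

Bids in descending order: Agent P 50,800 credits; Agent M 31,600 credits; Agent X 28,450 credits; Agent G 20,950 credits.
Agent P has the top bid and wins; the price is the second-highest bid, 31,600 credits.
Agent P's payoff = 5,700 credits − 31,600 credits = -25,900 credits. All other bidders lose, so their payoff is 0.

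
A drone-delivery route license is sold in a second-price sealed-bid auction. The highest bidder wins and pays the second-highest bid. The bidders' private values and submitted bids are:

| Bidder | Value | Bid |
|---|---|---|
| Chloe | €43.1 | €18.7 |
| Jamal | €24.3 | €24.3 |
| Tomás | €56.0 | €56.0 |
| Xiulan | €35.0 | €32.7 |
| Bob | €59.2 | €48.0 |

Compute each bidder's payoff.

Ordered from highest: Tomás €56.0; Bob €48.0; Xiulan €32.7; Jamal €24.3; Chloe €18.7.
Tomás has the top bid and wins; the price is the second-highest bid, €48.0.
Tomás's payoff = €56.0 − €48.0 = €8.0. All other bidders lose, so their payoff is 0.

Payoffs: Chloe €0.0, Jamal €0.0, Tomás €8.0, Xiulan €0.0, Bob €0.0.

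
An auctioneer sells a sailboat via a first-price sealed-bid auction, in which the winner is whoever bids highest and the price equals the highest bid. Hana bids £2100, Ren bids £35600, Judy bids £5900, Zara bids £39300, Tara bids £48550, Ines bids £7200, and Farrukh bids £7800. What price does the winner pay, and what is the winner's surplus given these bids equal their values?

The winner pays £48550 for a surplus of £0.

Ordered from highest: Tara £48550; Zara £39300; Ren £35600; Farrukh £7800; Ines £7200; Judy £5900; Hana £2100.
Tara is the highest bidder, so Tara wins.
Under the first-price rule, the price is the highest bid: £48550.
Surplus = £48550 − £48550 = £0.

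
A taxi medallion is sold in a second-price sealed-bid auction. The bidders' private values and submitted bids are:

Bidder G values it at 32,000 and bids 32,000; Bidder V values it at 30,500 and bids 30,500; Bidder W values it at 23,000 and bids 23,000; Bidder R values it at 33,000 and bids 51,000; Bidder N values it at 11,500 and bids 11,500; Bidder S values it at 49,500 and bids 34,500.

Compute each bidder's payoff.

Payoffs: Bidder G 0, Bidder V 0, Bidder W 0, Bidder R -1,500, Bidder N 0, Bidder S 0.

Ranking the bids: Bidder R 51,000 > Bidder S 34,500 > Bidder G 32,000 > Bidder V 30,500 > Bidder W 23,000 > Bidder N 11,500.
Bidder R has the top bid and wins; the price is the second-highest bid, 34,500.
Bidder R's payoff = 33,000 − 34,500 = -1,500. All other bidders lose, so their payoff is 0.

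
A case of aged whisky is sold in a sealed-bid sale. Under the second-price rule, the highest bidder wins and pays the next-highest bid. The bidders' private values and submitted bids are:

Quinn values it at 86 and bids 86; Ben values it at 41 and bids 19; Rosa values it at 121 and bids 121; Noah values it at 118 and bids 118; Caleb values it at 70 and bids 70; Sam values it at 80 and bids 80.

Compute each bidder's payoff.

Ordered from highest: Rosa 121 > Noah 118 > Quinn 86 > Sam 80 > Caleb 70 > Ben 19.
Rosa has the top bid and wins; the price is the second-highest bid, 118.
Rosa's payoff = 121 − 118 = 3. All other bidders lose, so their payoff is 0.

Payoffs: Quinn 0, Ben 0, Rosa 3, Noah 0, Caleb 0, Sam 0.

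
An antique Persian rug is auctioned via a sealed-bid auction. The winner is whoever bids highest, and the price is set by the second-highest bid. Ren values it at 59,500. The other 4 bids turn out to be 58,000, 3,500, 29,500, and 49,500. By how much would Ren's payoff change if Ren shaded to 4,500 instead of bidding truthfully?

The highest competing bid is 58,000.
Bidding truthfully at 59,500: Ren has the top bid, wins, and pays the second-highest bid 58,000. Payoff = 59,500 − 58,000 = 1,500.
Bidding 4,500: the top bid is 58,000 (a rival), so Ren loses. Payoff = 0.
Change = 0 − 1,500 = -1,500.

Change in payoff: -1,500.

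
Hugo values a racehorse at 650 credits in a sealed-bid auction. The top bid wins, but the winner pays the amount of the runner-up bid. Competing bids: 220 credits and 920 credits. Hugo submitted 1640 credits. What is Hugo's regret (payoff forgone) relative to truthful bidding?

Payoff forgone: 270 credits.

The highest competing bid is 920 credits.
Bidding truthfully at 650 credits: the top bid is 920 credits (a rival), so Hugo loses. Payoff = 0 credits.
Bidding 1640 credits: Hugo has the top bid, wins, and pays the second-highest bid 920 credits. Payoff = 650 credits − 920 credits = -270 credits.
Regret = truthful payoff − actual payoff = 0 credits − -270 credits = 270 credits.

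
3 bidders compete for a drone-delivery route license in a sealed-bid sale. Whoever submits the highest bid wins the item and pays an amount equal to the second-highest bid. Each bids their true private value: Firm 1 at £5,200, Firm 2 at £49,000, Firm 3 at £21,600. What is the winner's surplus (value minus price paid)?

Winner's surplus: £27,400.

Bids in descending order: Firm 2 £49,000, then Firm 3 £21,600, then Firm 1 £5,200.
Firm 2 wins with the top bid and pays the second-highest, £21,600.
Surplus = £49,000 − £21,600 = £27,400.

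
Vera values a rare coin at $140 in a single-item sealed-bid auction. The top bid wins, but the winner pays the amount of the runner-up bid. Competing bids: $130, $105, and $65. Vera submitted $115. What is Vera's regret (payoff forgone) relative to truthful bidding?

Payoff forgone: $10.

The highest competing bid is $130.
Bidding truthfully at $140: Vera has the top bid, wins, and pays the second-highest bid $130. Payoff = $140 − $130 = $10.
Bidding $115: the top bid is $130 (a rival), so Vera loses. Payoff = $0.
Regret = truthful payoff − actual payoff = $10 − $0 = $10.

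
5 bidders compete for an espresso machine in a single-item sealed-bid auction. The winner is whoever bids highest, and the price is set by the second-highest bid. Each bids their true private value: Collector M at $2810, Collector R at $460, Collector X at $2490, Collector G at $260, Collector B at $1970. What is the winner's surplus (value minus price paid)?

Surplus = $320.

Sorted high to low: Collector M $2810; Collector X $2490; Collector B $1970; Collector R $460; Collector G $260.
Collector M wins with the top bid and pays the second-highest, $2490.
Surplus = $2810 − $2490 = $320.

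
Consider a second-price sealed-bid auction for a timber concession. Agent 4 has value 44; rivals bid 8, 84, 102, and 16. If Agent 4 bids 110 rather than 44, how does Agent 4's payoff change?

-58

The highest competing bid is 102.
Bidding truthfully at 44: the top bid is 102 (a rival), so Agent 4 loses. Payoff = 0.
Bidding 110: Agent 4 has the top bid, wins, and pays the second-highest bid 102. Payoff = 44 − 102 = -58.
Change = -58 − 0 = -58.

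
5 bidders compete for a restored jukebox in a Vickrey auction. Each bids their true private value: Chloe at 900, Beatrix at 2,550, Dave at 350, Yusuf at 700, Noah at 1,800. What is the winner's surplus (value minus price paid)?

Ordered from highest: Beatrix 2,550 > Noah 1,800 > Chloe 900 > Yusuf 700 > Dave 350.
Beatrix wins with the top bid and pays the second-highest, 1,800.
Surplus = 2,550 − 1,800 = 750.

Winner's surplus: 750.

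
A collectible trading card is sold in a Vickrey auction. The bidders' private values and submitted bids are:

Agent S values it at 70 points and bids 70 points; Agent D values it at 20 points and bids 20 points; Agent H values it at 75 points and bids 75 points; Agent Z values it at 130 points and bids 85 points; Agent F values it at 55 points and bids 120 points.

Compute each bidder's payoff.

Payoffs: Agent S 0 points, Agent D 0 points, Agent H 0 points, Agent Z 0 points, Agent F -30 points.

Ranking the bids: Agent F 120 points; Agent Z 85 points; Agent H 75 points; Agent S 70 points; Agent D 20 points.
Agent F has the top bid and wins; the price is the second-highest bid, 85 points.
Agent F's payoff = 55 points − 85 points = -30 points. All other bidders lose, so their payoff is 0.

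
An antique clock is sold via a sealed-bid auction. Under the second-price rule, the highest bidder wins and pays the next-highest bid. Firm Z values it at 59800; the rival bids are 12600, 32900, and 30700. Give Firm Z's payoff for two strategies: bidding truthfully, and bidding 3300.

Truthful: 26900; alternative: 0.

The highest competing bid is 32900.
Bidding truthfully at 59800: Firm Z has the top bid, wins, and pays the second-highest bid 32900. Payoff = 59800 − 32900 = 26900.
Bidding 3300: the top bid is 32900 (a rival), so Firm Z loses. Payoff = 0.
This is the dominant-strategy logic: truthful bidding weakly beats any alternative.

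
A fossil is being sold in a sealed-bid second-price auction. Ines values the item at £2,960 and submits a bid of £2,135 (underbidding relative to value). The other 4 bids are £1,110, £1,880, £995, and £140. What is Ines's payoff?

Ines's payoff: £1,080.

Highest competing bid: £1,880.
Ines's bid £2,135 is the highest overall, so Ines wins and pays the second-highest bid, £1,880.
Payoff = value − price = £2,960 − £1,880 = £1,080.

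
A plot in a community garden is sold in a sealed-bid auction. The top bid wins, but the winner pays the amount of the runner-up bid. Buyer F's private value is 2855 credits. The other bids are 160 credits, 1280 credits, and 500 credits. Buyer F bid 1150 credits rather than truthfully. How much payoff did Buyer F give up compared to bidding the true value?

1575 credits

The highest competing bid is 1280 credits.
Bidding truthfully at 2855 credits: Buyer F has the top bid, wins, and pays the second-highest bid 1280 credits. Payoff = 2855 credits − 1280 credits = 1575 credits.
Bidding 1150 credits: the top bid is 1280 credits (a rival), so Buyer F loses. Payoff = 0 credits.
Regret = truthful payoff − actual payoff = 1575 credits − 0 credits = 1575 credits.
Deviating from a truthful bid can only lose payoff in a second-price auction — never gain.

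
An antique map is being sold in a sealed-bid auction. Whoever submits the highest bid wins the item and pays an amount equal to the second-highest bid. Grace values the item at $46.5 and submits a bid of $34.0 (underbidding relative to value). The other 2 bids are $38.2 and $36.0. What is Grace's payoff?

$0.0

Highest competing bid: $38.2.
Grace's bid $34.0 is not the highest, so Grace loses, pays nothing, and earns zero payoff.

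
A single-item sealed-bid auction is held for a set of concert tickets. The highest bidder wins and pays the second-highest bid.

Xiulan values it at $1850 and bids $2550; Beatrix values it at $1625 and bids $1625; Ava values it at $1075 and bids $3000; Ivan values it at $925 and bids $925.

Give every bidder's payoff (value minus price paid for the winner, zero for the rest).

Ranking the bids: Ava $3000 > Xiulan $2550 > Beatrix $1625 > Ivan $925.
Ava has the top bid and wins; the price is the second-highest bid, $2550.
Ava's payoff = $1075 − $2550 = -$1475. All other bidders lose, so their payoff is 0.

Xiulan $0, Beatrix $0, Ava -$1475, Ivan $0.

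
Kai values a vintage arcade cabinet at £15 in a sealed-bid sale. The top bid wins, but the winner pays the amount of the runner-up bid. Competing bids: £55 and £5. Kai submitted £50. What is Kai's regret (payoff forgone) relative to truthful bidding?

Regret: £0.

The highest competing bid is £55.
Bidding truthfully at £15: the top bid is £55 (a rival), so Kai loses. Payoff = £0.
Bidding £50: the top bid is £55 (a rival), so Kai loses. Payoff = £0.
Regret = truthful payoff − actual payoff = £0 − £0 = £0.
The bid only affects whether you win, not the price — here both bids land on the same side of the top rival bid, so the deviation is payoff-neutral.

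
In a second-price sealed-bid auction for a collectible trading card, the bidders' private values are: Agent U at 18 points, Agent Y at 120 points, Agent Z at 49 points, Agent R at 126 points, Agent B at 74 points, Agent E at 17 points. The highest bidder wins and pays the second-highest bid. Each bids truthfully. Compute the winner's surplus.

Ordered from highest: Agent R 126 points, then Agent Y 120 points, then Agent B 74 points, then Agent Z 49 points, then Agent U 18 points, then Agent E 17 points.
Agent R wins with the top bid and pays the second-highest, 120 points.
Surplus = 126 points − 120 points = 6 points.

6 points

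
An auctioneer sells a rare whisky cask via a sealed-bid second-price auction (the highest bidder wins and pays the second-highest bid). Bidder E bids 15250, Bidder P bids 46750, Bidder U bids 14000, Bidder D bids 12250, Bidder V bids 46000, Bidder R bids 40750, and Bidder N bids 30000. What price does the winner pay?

Ranking the bids: Bidder P 46750, then Bidder V 46000, then Bidder R 40750, then Bidder N 30000, then Bidder E 15250, then Bidder U 14000, then Bidder D 12250.
Bidder P is the highest bidder, so Bidder P wins.
Under the second-price rule, the price is the second-highest bid: 46000.

Price paid: 46000.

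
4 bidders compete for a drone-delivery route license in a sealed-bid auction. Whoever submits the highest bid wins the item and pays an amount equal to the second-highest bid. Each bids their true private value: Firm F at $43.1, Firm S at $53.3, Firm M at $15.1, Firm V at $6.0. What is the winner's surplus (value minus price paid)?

Bids in descending order: Firm S $53.3 > Firm F $43.1 > Firm M $15.1 > Firm V $6.0.
Firm S wins with the top bid and pays the second-highest, $43.1.
Surplus = $53.3 − $43.1 = $10.2.

Winner's surplus: $10.2.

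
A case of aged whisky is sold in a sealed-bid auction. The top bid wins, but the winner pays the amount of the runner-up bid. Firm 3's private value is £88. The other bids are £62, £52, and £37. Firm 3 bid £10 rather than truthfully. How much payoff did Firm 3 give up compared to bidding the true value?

The highest competing bid is £62.
Bidding truthfully at £88: Firm 3 has the top bid, wins, and pays the second-highest bid £62. Payoff = £88 − £62 = £26.
Bidding £10: the top bid is £62 (a rival), so Firm 3 loses. Payoff = £0.
Regret = truthful payoff − actual payoff = £26 − £0 = £26.
This is the dominant-strategy logic: truthful bidding weakly beats any alternative.

Payoff forgone: £26.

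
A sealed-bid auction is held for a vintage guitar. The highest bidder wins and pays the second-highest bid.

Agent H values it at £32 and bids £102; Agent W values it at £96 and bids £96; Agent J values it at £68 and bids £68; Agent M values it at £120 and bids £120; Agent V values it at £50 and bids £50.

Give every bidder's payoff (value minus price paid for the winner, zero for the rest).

Ranking the bids: Agent M £120, then Agent H £102, then Agent W £96, then Agent J £68, then Agent V £50.
Agent M has the top bid and wins; the price is the second-highest bid, £102.
Agent M's payoff = £120 − £102 = £18. All other bidders lose, so their payoff is 0.

Payoffs: Agent H £0, Agent W £0, Agent J £0, Agent M £18, Agent V £0.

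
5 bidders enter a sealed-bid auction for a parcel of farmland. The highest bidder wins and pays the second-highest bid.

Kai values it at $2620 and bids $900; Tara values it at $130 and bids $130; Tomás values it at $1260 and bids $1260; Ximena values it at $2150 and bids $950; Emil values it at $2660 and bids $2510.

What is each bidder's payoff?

Ordered from highest: Emil $2510 > Tomás $1260 > Ximena $950 > Kai $900 > Tara $130.
Emil has the top bid and wins; the price is the second-highest bid, $1260.
Emil's payoff = $2660 − $1260 = $1400. All other bidders lose, so their payoff is 0.

Kai $0, Tara $0, Tomás $0, Ximena $0, Emil $1400.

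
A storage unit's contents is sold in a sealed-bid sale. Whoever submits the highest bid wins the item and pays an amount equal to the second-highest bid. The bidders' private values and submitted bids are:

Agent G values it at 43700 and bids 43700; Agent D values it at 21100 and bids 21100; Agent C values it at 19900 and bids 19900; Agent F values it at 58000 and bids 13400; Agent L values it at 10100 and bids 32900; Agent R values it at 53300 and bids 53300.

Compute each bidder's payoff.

Ordered from highest: Agent R 53300; Agent G 43700; Agent L 32900; Agent D 21100; Agent C 19900; Agent F 13400.
Agent R has the top bid and wins; the price is the second-highest bid, 43700.
Agent R's payoff = 53300 − 43700 = 9600. All other bidders lose, so their payoff is 0.

Agent G 0, Agent D 0, Agent C 0, Agent F 0, Agent L 0, Agent R 9600.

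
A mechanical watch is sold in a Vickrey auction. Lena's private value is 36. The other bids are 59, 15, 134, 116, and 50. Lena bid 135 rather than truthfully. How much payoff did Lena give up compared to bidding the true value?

The highest competing bid is 134.
Bidding truthfully at 36: the top bid is 134 (a rival), so Lena loses. Payoff = 0.
Bidding 135: Lena has the top bid, wins, and pays the second-highest bid 134. Payoff = 36 − 134 = -98.
Regret = truthful payoff − actual payoff = 0 − -98 = 98.

Regret: 98.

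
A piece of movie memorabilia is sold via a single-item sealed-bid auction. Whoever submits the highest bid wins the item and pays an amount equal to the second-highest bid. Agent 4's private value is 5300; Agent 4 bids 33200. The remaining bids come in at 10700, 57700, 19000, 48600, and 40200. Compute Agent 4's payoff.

Payoff = 0.

Highest competing bid: 57700.
Agent 4's bid 33200 is not the highest, so Agent 4 loses, pays nothing, and earns zero payoff.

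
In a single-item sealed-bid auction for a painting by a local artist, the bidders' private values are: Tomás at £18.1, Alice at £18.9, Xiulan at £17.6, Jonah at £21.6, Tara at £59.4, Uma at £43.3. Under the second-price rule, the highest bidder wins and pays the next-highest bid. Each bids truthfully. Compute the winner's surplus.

£16.1

Ranking the bids: Tara £59.4; Uma £43.3; Jonah £21.6; Alice £18.9; Tomás £18.1; Xiulan £17.6.
Tara wins with the top bid and pays the second-highest, £43.3.
Surplus = £59.4 − £43.3 = £16.1.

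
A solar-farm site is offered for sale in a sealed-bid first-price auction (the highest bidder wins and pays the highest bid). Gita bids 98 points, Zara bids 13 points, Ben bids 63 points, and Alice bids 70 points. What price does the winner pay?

Bids in descending order: Gita 98 points, then Alice 70 points, then Ben 63 points, then Zara 13 points.
Gita is the highest bidder, so Gita wins.
Under the first-price rule, the price is the highest bid: 98 points.

The winner pays 98 points.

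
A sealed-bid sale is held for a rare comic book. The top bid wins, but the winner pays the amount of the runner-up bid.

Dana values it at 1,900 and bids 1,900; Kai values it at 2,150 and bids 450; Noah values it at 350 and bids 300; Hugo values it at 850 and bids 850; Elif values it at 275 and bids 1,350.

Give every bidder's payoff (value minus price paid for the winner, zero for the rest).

Dana 550, Kai 0, Noah 0, Hugo 0, Elif 0.

Ranking the bids: Dana 1,900 > Elif 1,350 > Hugo 850 > Kai 450 > Noah 300.
Dana has the top bid and wins; the price is the second-highest bid, 1,350.
Dana's payoff = 1,900 − 1,350 = 550. All other bidders lose, so their payoff is 0.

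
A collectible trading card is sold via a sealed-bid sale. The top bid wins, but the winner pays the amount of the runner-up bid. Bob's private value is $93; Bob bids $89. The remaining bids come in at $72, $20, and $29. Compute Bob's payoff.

$21

Highest competing bid: $72.
Bob's bid $89 is the highest overall, so Bob wins and pays the second-highest bid, $72.
Payoff = value − price = $93 − $72 = $21.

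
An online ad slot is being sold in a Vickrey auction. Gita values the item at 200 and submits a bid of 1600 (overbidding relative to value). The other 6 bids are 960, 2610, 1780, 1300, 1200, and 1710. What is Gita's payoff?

Highest competing bid: 2610.
Gita's bid 1600 is not the highest, so Gita loses, pays nothing, and earns zero payoff.

Gita's payoff: 0.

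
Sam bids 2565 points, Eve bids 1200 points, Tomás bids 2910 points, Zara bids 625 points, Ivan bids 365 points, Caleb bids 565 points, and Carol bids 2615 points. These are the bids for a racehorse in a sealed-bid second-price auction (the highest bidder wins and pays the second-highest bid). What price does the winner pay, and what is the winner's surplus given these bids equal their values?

Sorted high to low: Tomás 2910 points > Carol 2615 points > Sam 2565 points > Eve 1200 points > Zara 625 points > Caleb 565 points > Ivan 365 points.
Tomás is the highest bidder, so Tomás wins.
Under the second-price rule, the price is the second-highest bid: 2615 points.
Surplus = 2910 points − 2615 points = 295 points.

The winner pays 2615 points for a surplus of 295 points.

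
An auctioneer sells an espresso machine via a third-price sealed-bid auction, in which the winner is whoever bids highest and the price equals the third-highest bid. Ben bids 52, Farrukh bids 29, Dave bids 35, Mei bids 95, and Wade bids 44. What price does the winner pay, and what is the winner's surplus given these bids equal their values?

Ordered from highest: Mei 95 > Ben 52 > Wade 44 > Dave 35 > Farrukh 29.
Mei is the highest bidder, so Mei wins.
Under the third-price rule, the price is the third-highest bid: 44.
Surplus = 95 − 44 = 51.

Price 44; surplus 51.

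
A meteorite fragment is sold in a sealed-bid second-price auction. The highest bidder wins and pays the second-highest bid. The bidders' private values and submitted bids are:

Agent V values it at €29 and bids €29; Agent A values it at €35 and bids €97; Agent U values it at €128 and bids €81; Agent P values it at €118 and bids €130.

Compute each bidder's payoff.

Sorted high to low: Agent P €130 > Agent A €97 > Agent U €81 > Agent V €29.
Agent P has the top bid and wins; the price is the second-highest bid, €97.
Agent P's payoff = €118 − €97 = €21. All other bidders lose, so their payoff is 0.

Payoffs: Agent V €0, Agent A €0, Agent U €0, Agent P €21.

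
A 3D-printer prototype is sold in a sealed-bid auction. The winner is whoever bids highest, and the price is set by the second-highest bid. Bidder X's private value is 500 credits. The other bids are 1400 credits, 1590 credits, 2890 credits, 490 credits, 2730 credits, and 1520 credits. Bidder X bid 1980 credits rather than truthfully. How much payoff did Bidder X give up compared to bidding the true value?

Payoff forgone: 0 credits.

The highest competing bid is 2890 credits.
Bidding truthfully at 500 credits: the top bid is 2890 credits (a rival), so Bidder X loses. Payoff = 0 credits.
Bidding 1980 credits: the top bid is 2890 credits (a rival), so Bidder X loses. Payoff = 0 credits.
Regret = truthful payoff − actual payoff = 0 credits − 0 credits = 0 credits.
The bid only affects whether you win, not the price — here both bids land on the same side of the top rival bid, so the deviation is payoff-neutral.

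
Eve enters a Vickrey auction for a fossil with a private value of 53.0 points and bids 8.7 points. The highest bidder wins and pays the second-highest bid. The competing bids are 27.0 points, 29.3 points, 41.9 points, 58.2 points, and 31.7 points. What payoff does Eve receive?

Payoff = 0.0 points.

Highest competing bid: 58.2 points.
Eve's bid 8.7 points is not the highest, so Eve loses, pays nothing, and earns zero payoff.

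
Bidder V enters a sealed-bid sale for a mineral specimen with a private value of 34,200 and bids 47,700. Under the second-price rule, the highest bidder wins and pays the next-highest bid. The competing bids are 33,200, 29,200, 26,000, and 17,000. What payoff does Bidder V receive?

Highest competing bid: 33,200.
Bidder V's bid 47,700 is the highest overall, so Bidder V wins and pays the second-highest bid, 33,200.
Payoff = value − price = 34,200 − 33,200 = 1,000.

Payoff = 1,000.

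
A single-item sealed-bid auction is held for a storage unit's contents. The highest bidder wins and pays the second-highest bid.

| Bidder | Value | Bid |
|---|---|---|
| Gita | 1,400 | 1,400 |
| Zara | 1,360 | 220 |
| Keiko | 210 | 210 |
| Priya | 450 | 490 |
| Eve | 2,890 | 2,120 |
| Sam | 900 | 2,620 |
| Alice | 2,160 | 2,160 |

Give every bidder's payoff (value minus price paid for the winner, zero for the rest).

Ranking the bids: Sam 2,620 > Alice 2,160 > Eve 2,120 > Gita 1,400 > Priya 490 > Zara 220 > Keiko 210.
Sam has the top bid and wins; the price is the second-highest bid, 2,160.
Sam's payoff = 900 − 2,160 = -1,260. All other bidders lose, so their payoff is 0.

Gita 0, Zara 0, Keiko 0, Priya 0, Eve 0, Sam -1,260, Alice 0.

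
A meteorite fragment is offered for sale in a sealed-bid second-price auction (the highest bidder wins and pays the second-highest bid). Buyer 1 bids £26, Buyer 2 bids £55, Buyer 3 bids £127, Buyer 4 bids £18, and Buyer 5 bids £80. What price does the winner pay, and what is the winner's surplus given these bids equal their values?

Price £80; surplus £47.

Bids in descending order: Buyer 3 £127; Buyer 5 £80; Buyer 2 £55; Buyer 1 £26; Buyer 4 £18.
Buyer 3 is the highest bidder, so Buyer 3 wins.
Under the second-price rule, the price is the second-highest bid: £80.
Surplus = £127 − £80 = £47.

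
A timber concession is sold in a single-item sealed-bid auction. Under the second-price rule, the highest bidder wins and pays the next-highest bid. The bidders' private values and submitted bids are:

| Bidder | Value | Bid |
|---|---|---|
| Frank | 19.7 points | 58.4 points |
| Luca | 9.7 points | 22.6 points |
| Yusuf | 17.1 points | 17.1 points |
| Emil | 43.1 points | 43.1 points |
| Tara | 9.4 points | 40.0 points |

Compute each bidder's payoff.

Payoffs: Frank -23.4 points, Luca 0.0 points, Yusuf 0.0 points, Emil 0.0 points, Tara 0.0 points.

Ordered from highest: Frank 58.4 points, then Emil 43.1 points, then Tara 40.0 points, then Luca 22.6 points, then Yusuf 17.1 points.
Frank has the top bid and wins; the price is the second-highest bid, 43.1 points.
Frank's payoff = 19.7 points − 43.1 points = -23.4 points. All other bidders lose, so their payoff is 0.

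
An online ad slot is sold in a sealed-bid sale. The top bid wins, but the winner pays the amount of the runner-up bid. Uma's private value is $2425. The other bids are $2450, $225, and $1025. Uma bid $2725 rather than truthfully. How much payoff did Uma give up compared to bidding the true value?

Regret: $25.

The highest competing bid is $2450.
Bidding truthfully at $2425: the top bid is $2450 (a rival), so Uma loses. Payoff = $0.
Bidding $2725: Uma has the top bid, wins, and pays the second-highest bid $2450. Payoff = $2425 − $2450 = -$25.
Regret = truthful payoff − actual payoff = $0 − -$25 = $25.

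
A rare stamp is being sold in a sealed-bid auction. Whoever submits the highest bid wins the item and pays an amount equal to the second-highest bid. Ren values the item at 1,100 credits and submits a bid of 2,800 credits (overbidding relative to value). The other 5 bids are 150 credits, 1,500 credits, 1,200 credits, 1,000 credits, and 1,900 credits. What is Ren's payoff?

Highest competing bid: 1,900 credits.
Ren's bid 2,800 credits is the highest overall, so Ren wins and pays the second-highest bid, 1,900 credits.
Payoff = value − price = 1,100 credits − 1,900 credits = -800 credits.
Overbidding won the item at a price above value — truthful bidding would have avoided this loss.

Payoff = -800 credits.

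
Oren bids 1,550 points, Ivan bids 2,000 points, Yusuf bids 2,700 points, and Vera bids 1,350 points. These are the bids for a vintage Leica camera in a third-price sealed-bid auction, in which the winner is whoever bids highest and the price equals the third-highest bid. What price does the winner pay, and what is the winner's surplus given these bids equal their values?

The winner pays 1,550 points for a surplus of 1,150 points.

Ordered from highest: Yusuf 2,700 points > Ivan 2,000 points > Oren 1,550 points > Vera 1,350 points.
Yusuf is the highest bidder, so Yusuf wins.
Under the third-price rule, the price is the third-highest bid: 1,550 points.
Surplus = 2,700 points − 1,550 points = 1,150 points.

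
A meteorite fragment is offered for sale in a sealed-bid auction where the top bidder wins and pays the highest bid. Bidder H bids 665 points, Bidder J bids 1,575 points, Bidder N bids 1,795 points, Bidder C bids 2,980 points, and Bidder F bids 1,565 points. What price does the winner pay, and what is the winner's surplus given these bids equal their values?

Ranking the bids: Bidder C 2,980 points, then Bidder N 1,795 points, then Bidder J 1,575 points, then Bidder F 1,565 points, then Bidder H 665 points.
Bidder C is the highest bidder, so Bidder C wins.
Under the first-price rule, the price is the highest bid: 2,980 points.
Surplus = 2,980 points − 2,980 points = 0 points.

The winner pays 2,980 points for a surplus of 0 points.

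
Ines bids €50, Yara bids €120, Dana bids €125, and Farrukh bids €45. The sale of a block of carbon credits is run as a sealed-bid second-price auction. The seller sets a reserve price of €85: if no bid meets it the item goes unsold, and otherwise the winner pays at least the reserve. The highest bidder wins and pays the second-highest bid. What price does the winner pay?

Sorted high to low: Dana €125, then Yara €120, then Ines €50, then Farrukh €45.
Dana has the highest bid, so Dana wins.
The second-highest bid is €120, which exceeds the reserve, so that sets the price.

€120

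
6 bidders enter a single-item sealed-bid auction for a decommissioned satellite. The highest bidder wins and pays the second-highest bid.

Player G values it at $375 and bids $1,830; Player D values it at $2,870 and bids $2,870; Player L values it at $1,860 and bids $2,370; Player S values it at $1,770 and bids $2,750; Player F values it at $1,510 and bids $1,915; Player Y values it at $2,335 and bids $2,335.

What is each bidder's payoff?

Payoffs: Player G $0, Player D $120, Player L $0, Player S $0, Player F $0, Player Y $0.

Bids in descending order: Player D $2,870; Player S $2,750; Player L $2,370; Player Y $2,335; Player F $1,915; Player G $1,830.
Player D has the top bid and wins; the price is the second-highest bid, $2,750.
Player D's payoff = $2,870 − $2,750 = $120. All other bidders lose, so their payoff is 0.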